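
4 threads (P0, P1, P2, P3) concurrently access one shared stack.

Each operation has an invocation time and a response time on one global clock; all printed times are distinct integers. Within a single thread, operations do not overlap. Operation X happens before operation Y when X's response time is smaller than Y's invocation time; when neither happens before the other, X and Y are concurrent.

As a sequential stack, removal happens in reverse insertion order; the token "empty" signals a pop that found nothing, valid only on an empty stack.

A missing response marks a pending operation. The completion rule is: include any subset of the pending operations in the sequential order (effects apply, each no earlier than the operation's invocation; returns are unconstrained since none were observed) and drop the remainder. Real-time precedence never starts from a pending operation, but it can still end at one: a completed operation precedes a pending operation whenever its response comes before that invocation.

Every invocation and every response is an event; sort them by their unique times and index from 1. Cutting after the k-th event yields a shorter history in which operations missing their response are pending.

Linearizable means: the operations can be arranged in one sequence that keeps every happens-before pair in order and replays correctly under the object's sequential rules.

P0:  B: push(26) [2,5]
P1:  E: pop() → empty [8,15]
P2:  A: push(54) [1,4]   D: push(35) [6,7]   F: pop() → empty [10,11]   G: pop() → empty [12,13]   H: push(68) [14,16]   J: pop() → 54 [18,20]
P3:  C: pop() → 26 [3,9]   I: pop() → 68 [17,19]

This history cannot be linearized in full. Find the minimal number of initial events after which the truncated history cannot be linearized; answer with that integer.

11

events 1..10 are linearizable; a witness order is A, B, C, D:
1. A push(54), leaving stack <54>
2. B push(26), leaving stack <54,26>
3. C pop() → 26, leaving stack <54>
4. D push(35), leaving stack <54,35>
include event 11 — F responding at 11 — and every candidate order breaks
include/drop combinations of the 1 pending operation (E) were all tried; none helps
take A, B, C, D, F (pending dropped): step 5 already fails, because F pop() → empty cannot occur there
take A, B, D, C, F (pending dropped): step 4 already fails, because C pop() → 26 cannot occur there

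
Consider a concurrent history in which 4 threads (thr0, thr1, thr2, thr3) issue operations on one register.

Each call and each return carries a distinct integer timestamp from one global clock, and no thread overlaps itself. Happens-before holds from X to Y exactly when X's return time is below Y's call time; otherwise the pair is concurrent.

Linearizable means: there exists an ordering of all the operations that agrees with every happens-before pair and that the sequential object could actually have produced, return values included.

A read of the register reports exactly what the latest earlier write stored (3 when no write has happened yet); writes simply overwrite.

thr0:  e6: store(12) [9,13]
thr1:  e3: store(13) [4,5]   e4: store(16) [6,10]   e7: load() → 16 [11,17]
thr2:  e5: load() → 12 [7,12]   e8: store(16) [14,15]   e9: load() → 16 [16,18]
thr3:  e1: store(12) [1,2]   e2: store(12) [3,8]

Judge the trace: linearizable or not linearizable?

witness order: e1, e2, e3, e4, e6, e5, e8, e7, e9
step 1: e1 store(12) — value 12
step 2: e2 store(12) — value 12
step 3: e3 store(13) — value 13
step 4: e4 store(16) — value 16
step 5: e6 store(12) — value 12
step 6: e5 load() → 12 — value 12
step 7: e8 store(16) — value 16
step 8: e7 load() → 16 — value 16
step 9: e9 load() → 16 — value 16

linearizable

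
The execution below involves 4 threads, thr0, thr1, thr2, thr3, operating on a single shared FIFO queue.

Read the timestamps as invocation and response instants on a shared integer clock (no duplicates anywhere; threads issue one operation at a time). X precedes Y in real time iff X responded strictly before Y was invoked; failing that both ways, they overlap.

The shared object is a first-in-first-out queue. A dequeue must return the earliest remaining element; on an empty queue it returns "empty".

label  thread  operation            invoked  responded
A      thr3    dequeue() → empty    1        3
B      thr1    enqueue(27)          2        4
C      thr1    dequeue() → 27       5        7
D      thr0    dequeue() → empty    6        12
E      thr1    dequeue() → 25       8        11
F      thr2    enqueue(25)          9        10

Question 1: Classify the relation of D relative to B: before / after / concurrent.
after

D spans [6,12], B spans [2,4]
resp(B)=4 < inv(D)=6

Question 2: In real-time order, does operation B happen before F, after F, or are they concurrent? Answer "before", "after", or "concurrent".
before

B spans [2,4], F spans [9,10]
resp(B)=4 < inv(F)=9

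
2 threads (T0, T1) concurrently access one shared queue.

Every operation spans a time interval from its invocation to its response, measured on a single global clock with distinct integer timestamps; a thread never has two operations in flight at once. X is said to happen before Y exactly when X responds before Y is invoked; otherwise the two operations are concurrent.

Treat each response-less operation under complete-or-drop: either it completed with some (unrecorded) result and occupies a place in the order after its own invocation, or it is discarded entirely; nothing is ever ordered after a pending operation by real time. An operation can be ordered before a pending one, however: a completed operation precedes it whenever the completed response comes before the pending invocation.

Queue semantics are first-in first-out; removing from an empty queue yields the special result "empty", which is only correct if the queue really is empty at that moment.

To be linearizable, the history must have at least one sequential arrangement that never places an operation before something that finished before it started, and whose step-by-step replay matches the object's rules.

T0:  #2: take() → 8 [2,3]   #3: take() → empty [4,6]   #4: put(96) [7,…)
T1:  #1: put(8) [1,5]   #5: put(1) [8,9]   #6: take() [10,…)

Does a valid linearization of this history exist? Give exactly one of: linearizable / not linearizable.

one valid linearization: #1, #2, #3, #4, #5
step 1: #1 put(8) — queue <8>
step 2: #2 take() → 8 — queue <>
step 3: #3 take() → empty — queue <>
step 4: #4 put(96) (pending, included) — queue <96>
step 5: #5 put(1) — queue <96,1>

linearizable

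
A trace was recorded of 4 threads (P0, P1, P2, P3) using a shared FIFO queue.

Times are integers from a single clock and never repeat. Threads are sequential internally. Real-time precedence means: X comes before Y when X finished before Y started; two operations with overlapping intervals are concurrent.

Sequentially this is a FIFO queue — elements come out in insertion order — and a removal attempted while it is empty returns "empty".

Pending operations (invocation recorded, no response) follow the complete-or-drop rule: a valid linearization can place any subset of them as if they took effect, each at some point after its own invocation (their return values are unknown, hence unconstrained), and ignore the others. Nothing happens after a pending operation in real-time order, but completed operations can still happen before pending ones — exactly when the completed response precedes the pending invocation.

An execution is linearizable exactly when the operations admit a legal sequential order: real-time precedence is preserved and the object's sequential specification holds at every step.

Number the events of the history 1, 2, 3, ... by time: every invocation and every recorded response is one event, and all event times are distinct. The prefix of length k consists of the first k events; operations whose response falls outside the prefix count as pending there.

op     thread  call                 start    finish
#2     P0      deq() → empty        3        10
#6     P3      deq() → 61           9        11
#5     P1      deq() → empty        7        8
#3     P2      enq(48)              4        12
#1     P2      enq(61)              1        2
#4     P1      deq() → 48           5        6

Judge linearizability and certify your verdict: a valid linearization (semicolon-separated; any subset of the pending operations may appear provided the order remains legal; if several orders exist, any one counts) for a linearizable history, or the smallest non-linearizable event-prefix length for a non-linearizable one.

not linearizable — minimal violating prefix: 10 events

already the first 10 events (up to #2's response at time 10) admit no linearization; the first 9 still do
every one of the 3 real-time-consistent orders over 4 completed FIFO queue ops fails the sequential spec
every completion of the 2 pending operations (#3, #6) was checked; none linearizes
take #1, #2, #4, #5 (pending dropped): step 2 already fails, because #2 deq() → empty cannot occur there
take #1, #4, #2, #5 (pending dropped): step 2 already fails, because #4 deq() → 48 cannot occur there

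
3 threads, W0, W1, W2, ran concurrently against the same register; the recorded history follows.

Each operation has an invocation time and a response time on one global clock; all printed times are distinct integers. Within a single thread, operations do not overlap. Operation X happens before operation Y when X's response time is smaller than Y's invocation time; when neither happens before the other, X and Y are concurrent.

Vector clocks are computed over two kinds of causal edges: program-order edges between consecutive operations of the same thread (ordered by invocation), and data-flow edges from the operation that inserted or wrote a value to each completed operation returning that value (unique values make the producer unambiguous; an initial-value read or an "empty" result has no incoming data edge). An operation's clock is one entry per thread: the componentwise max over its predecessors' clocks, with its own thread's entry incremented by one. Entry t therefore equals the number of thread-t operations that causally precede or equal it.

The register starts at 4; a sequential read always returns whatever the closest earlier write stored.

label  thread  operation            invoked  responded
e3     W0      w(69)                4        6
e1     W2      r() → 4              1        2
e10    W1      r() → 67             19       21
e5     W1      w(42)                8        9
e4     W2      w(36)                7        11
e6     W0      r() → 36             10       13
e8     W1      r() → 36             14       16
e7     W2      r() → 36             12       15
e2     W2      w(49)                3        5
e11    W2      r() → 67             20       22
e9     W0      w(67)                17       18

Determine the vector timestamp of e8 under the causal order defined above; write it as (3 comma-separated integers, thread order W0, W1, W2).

(0, 2, 3)

VC(e1, invoked at 1): no causal predecessors; +1 on W2 → (0, 0, 1)
VC(e5, invoked at 8): no causal predecessors; +1 on W1 → (0, 1, 0)
VC(e3, invoked at 4): no causal predecessors; +1 on W0 → (1, 0, 0)
invoked at 3, e2 merges VC(e1)=(0, 0, 1) and bumps W2's slot → (0, 0, 2)
invoked at 7, e4 merges VC(e2)=(0, 0, 2) and bumps W2's slot → (0, 0, 3)
invoked at 12, e7 merges VC(e4)=(0, 0, 3) and bumps W2's slot → (0, 0, 4)
invoked at 14, e8 merges VC(e4)=(0, 0, 3), VC(e5)=(0, 1, 0) and bumps W1's slot → (0, 2, 3)
invoked at 10, e6 merges VC(e3)=(1, 0, 0), VC(e4)=(0, 0, 3) and bumps W0's slot → (2, 0, 3)
invoked at 17, e9 merges VC(e6)=(2, 0, 3) and bumps W0's slot → (3, 0, 3)
invoked at 20, e11 merges VC(e7)=(0, 0, 4), VC(e9)=(3, 0, 3) and bumps W2's slot → (3, 0, 5)
invoked at 19, e10 merges VC(e8)=(0, 2, 3), VC(e9)=(3, 0, 3) and bumps W1's slot → (3, 3, 3)
target: VC(e8) = (0, 2, 3)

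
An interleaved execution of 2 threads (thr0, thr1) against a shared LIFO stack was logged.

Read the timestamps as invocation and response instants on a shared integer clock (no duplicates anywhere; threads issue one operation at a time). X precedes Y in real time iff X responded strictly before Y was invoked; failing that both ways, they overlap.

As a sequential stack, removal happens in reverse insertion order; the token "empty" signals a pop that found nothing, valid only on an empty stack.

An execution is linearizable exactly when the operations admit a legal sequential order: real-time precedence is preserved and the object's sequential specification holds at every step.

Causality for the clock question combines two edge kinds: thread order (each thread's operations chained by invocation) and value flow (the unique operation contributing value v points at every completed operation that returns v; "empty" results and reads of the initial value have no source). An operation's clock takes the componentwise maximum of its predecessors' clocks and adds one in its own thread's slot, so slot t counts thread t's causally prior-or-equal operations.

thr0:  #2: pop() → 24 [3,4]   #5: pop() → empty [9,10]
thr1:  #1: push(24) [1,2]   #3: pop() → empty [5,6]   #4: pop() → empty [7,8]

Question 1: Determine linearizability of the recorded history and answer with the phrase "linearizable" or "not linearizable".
a witness: #1, #2, #3, #4, #5
step 1: #1 push(24) — stack <24>
step 2: #2 pop() → 24 — stack <>
step 3: #3 pop() → empty — stack <>
step 4: #4 pop() → empty — stack <>
step 5: #5 pop() → empty — stack <>

linearizable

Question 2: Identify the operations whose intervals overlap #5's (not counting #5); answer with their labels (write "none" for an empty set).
overlap test against #5 [9,10]: concurrent iff the interval meets 9..10
#1 [1,2]: before
#2 [3,4]: before
#3 [5,6]: before
#4 [7,8]: before

none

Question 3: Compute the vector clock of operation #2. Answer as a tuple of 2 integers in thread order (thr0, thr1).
no predecessors for #1 (invoked 1): thr1 increments from zero → (0, 1)
invoked at 5, #3 merges VC(#1)=(0, 1) and bumps thr1's slot → (0, 2)
invoked at 3, #2 merges VC(#1)=(0, 1) and bumps thr0's slot → (1, 1)
invoked at 7, #4 merges VC(#3)=(0, 2) and bumps thr1's slot → (0, 3)
invoked at 9, #5 merges VC(#2)=(1, 1) and bumps thr0's slot → (2, 1)
target: VC(#2) = (1, 1)

(1, 1)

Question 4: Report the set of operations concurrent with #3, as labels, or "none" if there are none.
#3 spans [5,6]; an op avoiding the whole window 5..6 is ordered, any other is concurrent
#1 [1,2]: before
#2 [3,4]: before
#4 [7,8]: after
#5 [9,10]: after

none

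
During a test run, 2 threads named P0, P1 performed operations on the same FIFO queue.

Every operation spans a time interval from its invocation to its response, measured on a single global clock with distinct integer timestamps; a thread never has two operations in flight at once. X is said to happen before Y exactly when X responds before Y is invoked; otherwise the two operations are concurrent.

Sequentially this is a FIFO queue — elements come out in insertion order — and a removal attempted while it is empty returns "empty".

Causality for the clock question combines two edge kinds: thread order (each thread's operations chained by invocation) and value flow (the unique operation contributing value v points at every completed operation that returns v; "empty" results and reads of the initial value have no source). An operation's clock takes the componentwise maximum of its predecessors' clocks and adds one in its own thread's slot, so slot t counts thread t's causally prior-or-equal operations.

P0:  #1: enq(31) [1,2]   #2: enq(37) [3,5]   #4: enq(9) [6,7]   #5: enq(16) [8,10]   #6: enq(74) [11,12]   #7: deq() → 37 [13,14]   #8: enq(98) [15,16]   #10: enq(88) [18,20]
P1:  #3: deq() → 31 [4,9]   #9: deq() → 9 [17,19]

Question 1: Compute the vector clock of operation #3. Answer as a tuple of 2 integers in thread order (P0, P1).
Answer: (1, 1)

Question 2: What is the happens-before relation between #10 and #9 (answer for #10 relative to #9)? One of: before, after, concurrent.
Answer: concurrent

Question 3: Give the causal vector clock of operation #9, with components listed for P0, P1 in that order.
Answer: (3, 2)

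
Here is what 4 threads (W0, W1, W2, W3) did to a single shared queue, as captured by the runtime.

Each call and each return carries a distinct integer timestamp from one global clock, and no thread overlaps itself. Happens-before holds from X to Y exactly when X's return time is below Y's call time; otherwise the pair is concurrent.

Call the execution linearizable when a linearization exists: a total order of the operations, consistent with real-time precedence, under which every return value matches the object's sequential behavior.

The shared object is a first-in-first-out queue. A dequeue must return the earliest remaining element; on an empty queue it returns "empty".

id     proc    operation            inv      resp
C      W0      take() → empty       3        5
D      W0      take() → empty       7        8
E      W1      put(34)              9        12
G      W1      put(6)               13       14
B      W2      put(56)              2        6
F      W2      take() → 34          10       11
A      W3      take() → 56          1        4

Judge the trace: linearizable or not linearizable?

linearizable

witness order: B, A, C, D, E, F, G
after step 1 (B put(56)): queue <56>
after step 2 (A take() → 56): queue <>
after step 3 (C take() → empty): queue <>
after step 4 (D take() → empty): queue <>
after step 5 (E put(34)): queue <34>
after step 6 (F take() → 34): queue <>
after step 7 (G put(6)): queue <6>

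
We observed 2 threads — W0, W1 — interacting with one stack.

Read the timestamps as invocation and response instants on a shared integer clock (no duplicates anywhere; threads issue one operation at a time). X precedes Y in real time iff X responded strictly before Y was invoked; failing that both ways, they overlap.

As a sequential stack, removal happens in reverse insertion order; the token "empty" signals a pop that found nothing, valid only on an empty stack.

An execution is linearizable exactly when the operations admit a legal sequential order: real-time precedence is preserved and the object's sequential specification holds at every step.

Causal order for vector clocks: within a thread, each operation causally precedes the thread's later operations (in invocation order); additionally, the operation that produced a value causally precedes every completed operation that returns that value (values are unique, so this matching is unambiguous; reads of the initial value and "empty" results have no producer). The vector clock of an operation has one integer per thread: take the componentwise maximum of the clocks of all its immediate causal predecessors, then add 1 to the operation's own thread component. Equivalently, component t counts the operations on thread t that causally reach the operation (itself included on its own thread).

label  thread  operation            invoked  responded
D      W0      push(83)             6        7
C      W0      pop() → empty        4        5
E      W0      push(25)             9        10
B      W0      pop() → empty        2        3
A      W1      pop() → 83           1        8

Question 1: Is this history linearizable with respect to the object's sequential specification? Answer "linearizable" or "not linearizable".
witness order: B, C, D, A, E
after step 1 (B pop() → empty): stack <>
after step 2 (C pop() → empty): stack <>
after step 3 (D push(83)): stack <83>
after step 4 (A pop() → 83): stack <>
after step 5 (E push(25)): stack <25>

linearizable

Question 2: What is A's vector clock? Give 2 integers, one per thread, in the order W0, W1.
root op B, invoked 2: fresh clock plus W0's own tick → (1, 0)
VC(C, invoked at 4): max of VC(B)=(1, 0), then +1 on thread W0 → (2, 0)
VC(D, invoked at 6): max of VC(C)=(2, 0), then +1 on thread W0 → (3, 0)
VC(A, invoked at 1): max of VC(D)=(3, 0), then +1 on thread W1 → (3, 1)
VC(E, invoked at 9): max of VC(D)=(3, 0), then +1 on thread W0 → (4, 0)
target: VC(A) = (3, 1)

(3, 1)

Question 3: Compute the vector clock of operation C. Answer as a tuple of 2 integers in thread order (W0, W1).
VC(B, invoked at 2): no causal predecessors; +1 on W0 → (1, 0)
merge at C (invoked 4): VC(B)=(1, 0), own-thread bump on W0 → (2, 0)
merge at D (invoked 6): VC(C)=(2, 0), own-thread bump on W0 → (3, 0)
merge at A (invoked 1): VC(D)=(3, 0), own-thread bump on W1 → (3, 1)
merge at E (invoked 9): VC(D)=(3, 0), own-thread bump on W0 → (4, 0)
target: VC(C) = (2, 0)

(2, 0)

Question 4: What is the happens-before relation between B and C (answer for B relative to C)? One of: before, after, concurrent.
B spans [2,3], C spans [4,5]
resp(B)=3 < inv(C)=4

before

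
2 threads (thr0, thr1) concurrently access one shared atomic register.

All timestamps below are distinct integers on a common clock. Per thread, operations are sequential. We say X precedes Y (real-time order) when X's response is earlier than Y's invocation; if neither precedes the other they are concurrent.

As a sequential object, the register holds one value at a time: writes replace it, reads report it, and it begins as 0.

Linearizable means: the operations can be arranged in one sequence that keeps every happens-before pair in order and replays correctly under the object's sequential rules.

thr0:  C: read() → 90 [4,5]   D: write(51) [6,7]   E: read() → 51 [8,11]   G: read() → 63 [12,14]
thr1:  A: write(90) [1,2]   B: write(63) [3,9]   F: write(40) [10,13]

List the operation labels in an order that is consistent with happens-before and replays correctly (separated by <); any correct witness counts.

after step 1 (A write(90)): value 90
after step 2 (C read() → 90): value 90
after step 3 (D write(51)): value 51
after step 4 (E read() → 51): value 51
after step 5 (B write(63)): value 63
after step 6 (G read() → 63): value 63
after step 7 (F write(40)): value 40

A < C < D < E < B < G < F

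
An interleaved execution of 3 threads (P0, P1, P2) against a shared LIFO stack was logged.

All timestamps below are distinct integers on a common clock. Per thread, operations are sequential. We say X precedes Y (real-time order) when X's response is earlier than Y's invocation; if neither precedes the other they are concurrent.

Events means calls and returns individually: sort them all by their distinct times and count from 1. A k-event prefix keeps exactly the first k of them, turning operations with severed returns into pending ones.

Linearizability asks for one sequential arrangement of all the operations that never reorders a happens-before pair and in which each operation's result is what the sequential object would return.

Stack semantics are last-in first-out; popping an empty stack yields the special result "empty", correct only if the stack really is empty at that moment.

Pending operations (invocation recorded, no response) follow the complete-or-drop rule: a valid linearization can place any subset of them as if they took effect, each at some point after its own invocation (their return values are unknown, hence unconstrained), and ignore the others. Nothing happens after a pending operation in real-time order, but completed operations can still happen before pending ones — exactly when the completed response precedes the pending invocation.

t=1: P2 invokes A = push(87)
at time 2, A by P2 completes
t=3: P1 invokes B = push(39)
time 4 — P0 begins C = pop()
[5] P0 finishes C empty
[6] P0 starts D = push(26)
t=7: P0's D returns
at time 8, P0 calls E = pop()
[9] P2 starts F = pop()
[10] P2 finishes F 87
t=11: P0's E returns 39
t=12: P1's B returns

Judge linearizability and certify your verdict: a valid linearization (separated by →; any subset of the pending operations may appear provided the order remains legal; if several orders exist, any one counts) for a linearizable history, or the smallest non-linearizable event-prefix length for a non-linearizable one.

prefix check: 1..4 passes, 1..5 fails once C's time-5 response joins
the completed operations (2 total) allow one real-time order; the LIFO stack replay rejects it
no escape via the 1 pending operation (B): every completion choice fails
one such order, A, C (pending dropped), breaks at step 2 where C pop() → empty is illegal

not linearizable — minimal violating prefix: 5 events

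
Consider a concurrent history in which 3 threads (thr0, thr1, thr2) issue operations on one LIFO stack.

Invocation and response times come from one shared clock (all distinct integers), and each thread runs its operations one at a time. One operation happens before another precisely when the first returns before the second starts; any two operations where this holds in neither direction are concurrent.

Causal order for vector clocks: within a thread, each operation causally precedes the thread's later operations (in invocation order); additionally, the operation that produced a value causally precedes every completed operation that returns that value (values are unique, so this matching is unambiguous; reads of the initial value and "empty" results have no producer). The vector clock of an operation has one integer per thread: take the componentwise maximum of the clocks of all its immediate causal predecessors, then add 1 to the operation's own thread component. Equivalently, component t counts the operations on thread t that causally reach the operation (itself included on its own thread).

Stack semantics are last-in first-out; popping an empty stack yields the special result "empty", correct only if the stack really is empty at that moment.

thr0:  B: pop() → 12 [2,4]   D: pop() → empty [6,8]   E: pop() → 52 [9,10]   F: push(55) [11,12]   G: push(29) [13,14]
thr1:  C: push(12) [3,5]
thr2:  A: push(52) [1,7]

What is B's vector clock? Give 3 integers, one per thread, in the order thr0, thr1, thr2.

(1, 1, 0)

root op A, invoked 1: fresh clock plus thr2's own tick → (0, 0, 1)
root op C, invoked 3: fresh clock plus thr1's own tick → (0, 1, 0)
B (invocation 2): componentwise max over VC(C)=(0, 1, 0), +1 at thr0, giving (1, 1, 0)
D (invocation 6): componentwise max over VC(B)=(1, 1, 0), +1 at thr0, giving (2, 1, 0)
E (invocation 9): componentwise max over VC(A)=(0, 0, 1), VC(D)=(2, 1, 0), +1 at thr0, giving (3, 1, 1)
F (invocation 11): componentwise max over VC(E)=(3, 1, 1), +1 at thr0, giving (4, 1, 1)
G (invocation 13): componentwise max over VC(F)=(4, 1, 1), +1 at thr0, giving (5, 1, 1)
target: VC(B) = (1, 1, 0)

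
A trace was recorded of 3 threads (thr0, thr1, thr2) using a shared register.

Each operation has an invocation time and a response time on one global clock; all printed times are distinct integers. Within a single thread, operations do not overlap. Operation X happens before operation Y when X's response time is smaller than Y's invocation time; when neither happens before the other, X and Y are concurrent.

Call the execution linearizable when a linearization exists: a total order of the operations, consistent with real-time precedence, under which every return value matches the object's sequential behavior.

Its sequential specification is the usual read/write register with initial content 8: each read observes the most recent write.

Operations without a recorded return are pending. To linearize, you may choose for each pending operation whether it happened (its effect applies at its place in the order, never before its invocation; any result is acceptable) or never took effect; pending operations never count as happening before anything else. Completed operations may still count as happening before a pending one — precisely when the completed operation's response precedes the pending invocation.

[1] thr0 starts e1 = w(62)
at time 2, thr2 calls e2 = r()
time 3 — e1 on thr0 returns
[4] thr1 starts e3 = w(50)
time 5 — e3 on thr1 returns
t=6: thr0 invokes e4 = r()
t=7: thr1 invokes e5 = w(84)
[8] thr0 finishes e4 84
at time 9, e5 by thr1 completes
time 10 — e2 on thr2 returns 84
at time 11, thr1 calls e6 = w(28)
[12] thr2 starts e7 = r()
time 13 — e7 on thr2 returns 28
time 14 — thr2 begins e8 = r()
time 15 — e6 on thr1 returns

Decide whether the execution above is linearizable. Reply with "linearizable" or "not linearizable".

linearizable

one valid linearization: e1, e3, e5, e2, e4, e6, e7
after step 1 (e1 w(62)): value 62
after step 2 (e3 w(50)): value 50
after step 3 (e5 w(84)): value 84
after step 4 (e2 r() → 84): value 84
after step 5 (e4 r() → 84): value 84
after step 6 (e6 w(28)): value 28
after step 7 (e7 r() → 28): value 28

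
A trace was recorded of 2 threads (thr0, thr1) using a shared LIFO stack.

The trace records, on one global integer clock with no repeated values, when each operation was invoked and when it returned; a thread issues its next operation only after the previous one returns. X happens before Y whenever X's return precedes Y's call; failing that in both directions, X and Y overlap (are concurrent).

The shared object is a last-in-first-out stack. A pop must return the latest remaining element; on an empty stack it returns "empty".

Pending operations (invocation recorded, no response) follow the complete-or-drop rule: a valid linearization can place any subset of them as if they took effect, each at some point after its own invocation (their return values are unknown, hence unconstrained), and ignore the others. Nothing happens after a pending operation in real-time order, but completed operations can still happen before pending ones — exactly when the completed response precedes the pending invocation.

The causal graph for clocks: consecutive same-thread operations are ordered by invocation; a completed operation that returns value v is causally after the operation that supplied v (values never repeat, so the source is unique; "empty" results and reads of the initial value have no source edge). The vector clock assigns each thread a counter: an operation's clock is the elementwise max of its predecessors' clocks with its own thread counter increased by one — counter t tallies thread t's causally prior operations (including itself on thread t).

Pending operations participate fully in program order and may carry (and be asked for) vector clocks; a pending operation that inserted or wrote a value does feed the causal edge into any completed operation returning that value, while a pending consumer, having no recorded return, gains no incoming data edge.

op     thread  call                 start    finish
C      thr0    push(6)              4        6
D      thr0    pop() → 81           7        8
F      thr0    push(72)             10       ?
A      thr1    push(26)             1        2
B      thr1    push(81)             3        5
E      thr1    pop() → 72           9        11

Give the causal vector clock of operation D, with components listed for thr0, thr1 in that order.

no predecessors for A (invoked 1): thr1 increments from zero → (0, 1)
no predecessors for C (invoked 4): thr0 increments from zero → (1, 0)
merge at B (invoked 3): VC(A)=(0, 1), own-thread bump on thr1 → (0, 2)
merge at D (invoked 7): VC(B)=(0, 2), VC(C)=(1, 0), own-thread bump on thr0 → (2, 2)
merge at F (invoked 10): VC(D)=(2, 2), own-thread bump on thr0 → (3, 2)
merge at E (invoked 9): VC(B)=(0, 2), VC(F)=(3, 2), own-thread bump on thr1 → (3, 3)
target: VC(D) = (2, 2)

(2, 2)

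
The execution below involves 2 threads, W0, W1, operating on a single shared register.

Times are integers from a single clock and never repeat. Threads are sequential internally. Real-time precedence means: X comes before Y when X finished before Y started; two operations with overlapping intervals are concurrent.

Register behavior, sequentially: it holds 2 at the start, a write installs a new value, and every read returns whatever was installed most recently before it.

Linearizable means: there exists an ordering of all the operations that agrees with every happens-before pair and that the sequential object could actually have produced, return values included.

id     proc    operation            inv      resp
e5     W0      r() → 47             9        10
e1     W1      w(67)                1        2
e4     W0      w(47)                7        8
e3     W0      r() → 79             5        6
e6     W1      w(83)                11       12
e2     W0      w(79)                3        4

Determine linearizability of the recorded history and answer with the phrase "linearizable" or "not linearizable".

linearizable

a witness: e1, e2, e3, e4, e5, e6
1. e1 w(67), leaving value 67
2. e2 w(79), leaving value 79
3. e3 r() → 79, leaving value 79
4. e4 w(47), leaving value 47
5. e5 r() → 47, leaving value 47
6. e6 w(83), leaving value 83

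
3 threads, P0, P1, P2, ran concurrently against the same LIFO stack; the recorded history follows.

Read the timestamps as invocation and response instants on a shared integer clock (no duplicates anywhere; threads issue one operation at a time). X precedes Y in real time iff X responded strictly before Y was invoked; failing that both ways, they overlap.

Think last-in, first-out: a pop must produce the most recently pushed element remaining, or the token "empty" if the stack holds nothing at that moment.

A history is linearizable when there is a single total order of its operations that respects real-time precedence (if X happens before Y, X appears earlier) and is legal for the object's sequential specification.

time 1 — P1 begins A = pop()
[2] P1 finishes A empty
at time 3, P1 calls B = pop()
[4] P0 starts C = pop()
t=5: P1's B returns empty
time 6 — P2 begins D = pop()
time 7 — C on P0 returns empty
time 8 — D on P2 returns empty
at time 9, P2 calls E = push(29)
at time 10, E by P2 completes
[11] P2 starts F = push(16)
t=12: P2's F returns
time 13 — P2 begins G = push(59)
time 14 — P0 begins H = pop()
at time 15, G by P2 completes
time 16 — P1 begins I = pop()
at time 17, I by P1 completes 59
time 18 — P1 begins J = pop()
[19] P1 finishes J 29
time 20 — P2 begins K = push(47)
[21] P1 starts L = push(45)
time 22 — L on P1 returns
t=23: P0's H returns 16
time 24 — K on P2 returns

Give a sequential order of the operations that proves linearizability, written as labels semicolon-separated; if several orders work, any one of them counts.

A; B; C; D; E; F; G; I; H; J; K; L

after step 1 (A pop() → empty): stack <>
after step 2 (B pop() → empty): stack <>
after step 3 (C pop() → empty): stack <>
after step 4 (D pop() → empty): stack <>
after step 5 (E push(29)): stack <29>
after step 6 (F push(16)): stack <29,16>
after step 7 (G push(59)): stack <29,16,59>
after step 8 (I pop() → 59): stack <29,16>
after step 9 (H pop() → 16): stack <29>
after step 10 (J pop() → 29): stack <>
after step 11 (K push(47)): stack <47>
after step 12 (L push(45)): stack <47,45>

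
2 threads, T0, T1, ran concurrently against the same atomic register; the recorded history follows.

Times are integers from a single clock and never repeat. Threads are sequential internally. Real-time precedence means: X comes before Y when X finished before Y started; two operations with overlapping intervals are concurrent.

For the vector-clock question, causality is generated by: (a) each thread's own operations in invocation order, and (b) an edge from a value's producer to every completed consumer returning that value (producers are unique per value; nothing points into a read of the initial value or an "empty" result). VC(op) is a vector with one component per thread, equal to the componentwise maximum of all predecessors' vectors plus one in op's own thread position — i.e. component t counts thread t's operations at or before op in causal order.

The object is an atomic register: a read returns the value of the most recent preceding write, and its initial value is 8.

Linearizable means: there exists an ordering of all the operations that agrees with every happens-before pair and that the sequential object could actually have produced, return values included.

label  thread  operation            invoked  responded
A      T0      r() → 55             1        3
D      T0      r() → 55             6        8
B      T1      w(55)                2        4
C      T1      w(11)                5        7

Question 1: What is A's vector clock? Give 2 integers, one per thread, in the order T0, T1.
Answer: (1, 1)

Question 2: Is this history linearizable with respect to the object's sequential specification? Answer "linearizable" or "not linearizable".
one valid linearization: B, A, D, C
1. B w(55), leaving value 55
2. A r() → 55, leaving value 55
3. D r() → 55, leaving value 55
4. C w(11), leaving value 11

linearizable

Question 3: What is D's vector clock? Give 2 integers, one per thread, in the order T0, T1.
Answer: (2, 1)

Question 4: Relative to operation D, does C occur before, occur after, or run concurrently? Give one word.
Answer: concurrent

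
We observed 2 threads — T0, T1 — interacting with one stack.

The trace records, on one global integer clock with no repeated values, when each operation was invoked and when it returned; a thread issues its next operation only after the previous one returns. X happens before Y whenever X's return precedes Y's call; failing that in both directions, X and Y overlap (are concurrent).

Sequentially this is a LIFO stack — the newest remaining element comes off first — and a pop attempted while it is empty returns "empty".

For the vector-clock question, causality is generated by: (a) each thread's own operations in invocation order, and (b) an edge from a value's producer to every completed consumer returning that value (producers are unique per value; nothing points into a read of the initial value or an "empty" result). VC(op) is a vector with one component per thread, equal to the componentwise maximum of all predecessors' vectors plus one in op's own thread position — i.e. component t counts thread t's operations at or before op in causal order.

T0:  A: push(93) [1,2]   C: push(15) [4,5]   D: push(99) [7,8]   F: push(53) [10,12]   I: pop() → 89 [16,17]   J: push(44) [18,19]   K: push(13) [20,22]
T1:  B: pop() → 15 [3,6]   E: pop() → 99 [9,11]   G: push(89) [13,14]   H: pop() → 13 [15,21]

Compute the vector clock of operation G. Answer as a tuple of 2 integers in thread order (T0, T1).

(3, 3)

no predecessors for A (invoked 1): T0 increments from zero → (1, 0)
merge at C (invoked 4): VC(A)=(1, 0), own-thread bump on T0 → (2, 0)
merge at B (invoked 3): VC(C)=(2, 0), own-thread bump on T1 → (2, 1)
merge at D (invoked 7): VC(C)=(2, 0), own-thread bump on T0 → (3, 0)
merge at F (invoked 10): VC(D)=(3, 0), own-thread bump on T0 → (4, 0)
merge at E (invoked 9): VC(B)=(2, 1), VC(D)=(3, 0), own-thread bump on T1 → (3, 2)
merge at G (invoked 13): VC(E)=(3, 2), own-thread bump on T1 → (3, 3)
merge at I (invoked 16): VC(F)=(4, 0), VC(G)=(3, 3), own-thread bump on T0 → (5, 3)
merge at J (invoked 18): VC(I)=(5, 3), own-thread bump on T0 → (6, 3)
merge at K (invoked 20): VC(J)=(6, 3), own-thread bump on T0 → (7, 3)
merge at H (invoked 15): VC(G)=(3, 3), VC(K)=(7, 3), own-thread bump on T1 → (7, 4)
target: VC(G) = (3, 3)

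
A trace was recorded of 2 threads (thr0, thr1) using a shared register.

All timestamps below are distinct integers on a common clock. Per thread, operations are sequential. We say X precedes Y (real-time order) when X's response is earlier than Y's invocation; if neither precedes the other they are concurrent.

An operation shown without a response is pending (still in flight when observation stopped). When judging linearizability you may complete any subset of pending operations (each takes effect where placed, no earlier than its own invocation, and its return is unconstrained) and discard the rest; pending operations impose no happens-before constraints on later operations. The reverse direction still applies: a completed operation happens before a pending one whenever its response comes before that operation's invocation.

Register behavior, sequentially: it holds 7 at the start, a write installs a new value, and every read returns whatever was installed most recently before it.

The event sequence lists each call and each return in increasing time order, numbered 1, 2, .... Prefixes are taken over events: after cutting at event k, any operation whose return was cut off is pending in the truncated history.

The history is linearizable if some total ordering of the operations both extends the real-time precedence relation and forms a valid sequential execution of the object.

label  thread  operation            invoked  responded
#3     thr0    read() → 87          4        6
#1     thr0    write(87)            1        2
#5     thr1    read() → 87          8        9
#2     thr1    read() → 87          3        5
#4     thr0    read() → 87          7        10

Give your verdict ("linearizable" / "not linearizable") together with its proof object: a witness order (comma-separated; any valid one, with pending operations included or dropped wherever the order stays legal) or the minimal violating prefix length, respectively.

step 1: #1 write(87) — value 87
step 2: #2 read() → 87 — value 87
step 3: #3 read() → 87 — value 87
step 4: #4 read() → 87 — value 87
step 5: #5 read() → 87 — value 87

linearizable — witness: #1, #2, #3, #4, #5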